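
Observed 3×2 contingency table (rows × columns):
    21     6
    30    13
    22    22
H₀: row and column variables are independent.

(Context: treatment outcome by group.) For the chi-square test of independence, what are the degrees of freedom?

degrees of freedom = 2

df = (r−1)(c−1) = (3−1)·(2−1) = 2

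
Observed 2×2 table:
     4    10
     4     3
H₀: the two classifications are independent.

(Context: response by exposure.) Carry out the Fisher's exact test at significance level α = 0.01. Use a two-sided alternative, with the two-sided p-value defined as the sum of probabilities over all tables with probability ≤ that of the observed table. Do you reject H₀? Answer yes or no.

Margins: r₁=14, r₂=7, c₁=8, c₂=13, n=21
p_obs = C(14,4)·C(7,4)/C(21,8); sum pmf over tables with pmf ≤ p_obs
p-value (two-sided) = 0.34575
At α=0.01: p ≥ α → fail to reject H₀

reject H₀: no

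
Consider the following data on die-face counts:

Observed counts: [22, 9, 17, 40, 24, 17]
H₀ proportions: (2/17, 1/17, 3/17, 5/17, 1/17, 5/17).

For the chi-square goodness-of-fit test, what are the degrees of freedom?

degrees of freedom = 5

df = k − 1 = 6 − 1 = 5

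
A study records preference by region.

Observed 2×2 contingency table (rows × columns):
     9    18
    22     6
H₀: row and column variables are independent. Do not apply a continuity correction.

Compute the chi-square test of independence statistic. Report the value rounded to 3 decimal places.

Row totals [27, 28], col totals [31, 24], n=55
χ² = (9−15.22)²/15.22 + (18−11.78)²/11.78 + (22−15.78)²/15.78 + (6−12.22)²/12.22 = 11.4372
df = 1

test statistic = 11.437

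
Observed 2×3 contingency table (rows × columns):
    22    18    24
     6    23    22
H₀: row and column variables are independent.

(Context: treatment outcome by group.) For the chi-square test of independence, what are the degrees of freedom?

df = (r−1)(c−1) = (2−1)·(3−1) = 2

degrees of freedom = 2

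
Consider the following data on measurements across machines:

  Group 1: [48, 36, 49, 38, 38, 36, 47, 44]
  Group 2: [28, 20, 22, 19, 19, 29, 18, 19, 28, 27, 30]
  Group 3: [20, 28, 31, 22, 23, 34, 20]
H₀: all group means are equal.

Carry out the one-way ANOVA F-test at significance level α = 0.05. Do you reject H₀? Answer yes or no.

reject H₀: yes

Group means [42.00, 23.55, 25.43], grand mean 29.731
SSB = Σnᵢ(x̄ᵢ−x̄)² = 1754.674; SSW = ΣΣ(x−x̄ᵢ)² = 636.442
MSB = 1754.674/2 = 877.3369; MSW = 636.442/23 = 27.6714
F = MSB/MSW = 31.7056
df = (2, 23)
p-value (upper-tail) = 0.00000
At α=0.05: p < α → reject H₀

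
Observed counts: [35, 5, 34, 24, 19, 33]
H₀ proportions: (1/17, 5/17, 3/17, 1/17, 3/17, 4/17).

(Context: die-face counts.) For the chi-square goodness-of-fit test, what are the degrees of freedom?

degrees of freedom = 5

df = k − 1 = 6 − 1 = 5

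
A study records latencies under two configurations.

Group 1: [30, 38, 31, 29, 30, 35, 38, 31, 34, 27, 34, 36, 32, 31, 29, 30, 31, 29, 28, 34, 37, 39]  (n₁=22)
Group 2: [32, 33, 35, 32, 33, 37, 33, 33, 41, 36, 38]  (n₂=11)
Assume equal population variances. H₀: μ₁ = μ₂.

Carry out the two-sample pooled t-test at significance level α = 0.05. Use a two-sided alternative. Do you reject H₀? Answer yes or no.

x̄₁=32.409, s₁=3.541, n₁=22
x̄₂=34.818, s₂=2.892, n₂=11
s_p² = [21·3.541² + 10·2.892²]/31 = 11.1921
SE = √(s_p²·(1/22+1/11)) = 1.2354
t = (32.409−34.818)/1.2354 = -1.9501
df = 31
p-value (two-sided) = 0.06026
At α=0.05: p ≥ α → fail to reject H₀

reject H₀: no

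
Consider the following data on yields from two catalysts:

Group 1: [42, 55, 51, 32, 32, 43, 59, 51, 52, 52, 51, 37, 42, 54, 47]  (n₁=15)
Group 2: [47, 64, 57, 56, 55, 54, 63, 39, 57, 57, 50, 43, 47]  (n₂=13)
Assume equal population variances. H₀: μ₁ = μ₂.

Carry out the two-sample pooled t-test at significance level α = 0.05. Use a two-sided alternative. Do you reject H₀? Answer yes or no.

x̄₁=46.667, s₁=8.321, n₁=15
x̄₂=53.000, s₂=7.416, n₂=13
s_p² = [14·8.321² + 12·7.416²]/26 = 62.6667
SE = √(s_p²·(1/15+1/13)) = 2.9997
t = (46.667−53.000)/2.9997 = -2.1113
df = 26
p-value (two-sided) = 0.04451
At α=0.05: p < α → reject H₀

reject H₀: yes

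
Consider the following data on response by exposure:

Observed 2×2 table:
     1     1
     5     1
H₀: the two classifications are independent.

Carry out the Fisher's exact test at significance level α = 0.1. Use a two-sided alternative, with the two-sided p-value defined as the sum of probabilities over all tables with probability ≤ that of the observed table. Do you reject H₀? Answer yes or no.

Margins: r₁=2, r₂=6, c₁=6, c₂=2, n=8
p_obs = C(2,1)·C(6,5)/C(8,6); sum pmf over tables with pmf ≤ p_obs
p-value (two-sided) = 0.46429
At α=0.1: p ≥ α → fail to reject H₀

reject H₀: no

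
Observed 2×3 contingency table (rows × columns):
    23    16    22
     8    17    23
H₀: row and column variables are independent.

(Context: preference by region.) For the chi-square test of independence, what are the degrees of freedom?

df = (r−1)(c−1) = (2−1)·(3−1) = 2

degrees of freedom = 2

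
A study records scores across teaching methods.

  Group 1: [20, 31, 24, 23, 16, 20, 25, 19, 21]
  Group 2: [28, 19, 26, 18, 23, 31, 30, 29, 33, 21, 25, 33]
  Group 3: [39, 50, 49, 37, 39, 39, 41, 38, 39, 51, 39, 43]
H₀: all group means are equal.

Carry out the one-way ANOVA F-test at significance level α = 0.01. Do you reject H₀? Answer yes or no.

reject H₀: yes

Group means [22.11, 26.33, 42.00], grand mean 30.879
SSB = Σnᵢ(x̄ᵢ−x̄)² = 2423.960; SSW = ΣΣ(x−x̄ᵢ)² = 729.556
MSB = 2423.960/2 = 1211.9798; MSW = 729.556/30 = 24.3185
F = MSB/MSW = 49.8377
df = (2, 30)
p-value (upper-tail) = 0.00000
At α=0.01: p < α → reject H₀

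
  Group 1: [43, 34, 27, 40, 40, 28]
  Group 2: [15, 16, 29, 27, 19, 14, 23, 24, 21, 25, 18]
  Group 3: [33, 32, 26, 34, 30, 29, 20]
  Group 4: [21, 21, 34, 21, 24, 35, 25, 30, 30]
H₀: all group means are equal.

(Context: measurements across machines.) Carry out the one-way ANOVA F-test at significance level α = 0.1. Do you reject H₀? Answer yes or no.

reject H₀: yes

Group means [35.33, 21.00, 29.14, 26.78], grand mean 26.909
SSB = Σnᵢ(x̄ᵢ−x̄)² = 844.981; SSW = ΣΣ(x−x̄ᵢ)² = 871.746
MSB = 844.981/3 = 281.6604; MSW = 871.746/29 = 30.0602
F = MSB/MSW = 9.3699
df = (3, 29)
p-value (upper-tail) = 0.00017
At α=0.1: p < α → reject H₀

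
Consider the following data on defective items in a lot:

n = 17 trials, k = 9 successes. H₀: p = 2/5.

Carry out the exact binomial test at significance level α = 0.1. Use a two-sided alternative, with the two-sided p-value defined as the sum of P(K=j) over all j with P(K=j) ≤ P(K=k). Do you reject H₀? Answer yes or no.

Exact binomial: n=17, k=9, p₀=2/5=0.4000
P(X=j) = C(n,j)·p₀^j·(1−p₀)^(n−j); p = Σ P(X=j) over j with P(X=j) ≤ P(X=9)
p-value (two-sided) = 0.32494
At α=0.1: p ≥ α → fail to reject H₀

reject H₀: no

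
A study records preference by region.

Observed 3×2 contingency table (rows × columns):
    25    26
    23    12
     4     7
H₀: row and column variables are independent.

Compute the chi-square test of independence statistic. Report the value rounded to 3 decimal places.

Row totals [51, 35, 11], col totals [52, 45], n=97
χ² = (25−27.34)²/27.34 + (26−23.66)²/23.66 + (23−18.76)²/18.76 + (12−16.24)²/16.24 + (4−5.90)²/5.90 + (7−5.10)²/5.10 = 3.8096
df = 2

test statistic = 3.810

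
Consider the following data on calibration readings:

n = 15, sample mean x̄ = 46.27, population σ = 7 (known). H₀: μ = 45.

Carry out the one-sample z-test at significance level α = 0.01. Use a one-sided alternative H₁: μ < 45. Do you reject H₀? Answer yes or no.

reject H₀: no

SE = σ/√n = 7/√15 = 1.8074
z = (x̄−μ₀)/SE = (46.27−45)/1.8074 = 0.7027
p-value (one-sided, H₁ less) = 0.75887
At α=0.01: p ≥ α → fail to reject H₀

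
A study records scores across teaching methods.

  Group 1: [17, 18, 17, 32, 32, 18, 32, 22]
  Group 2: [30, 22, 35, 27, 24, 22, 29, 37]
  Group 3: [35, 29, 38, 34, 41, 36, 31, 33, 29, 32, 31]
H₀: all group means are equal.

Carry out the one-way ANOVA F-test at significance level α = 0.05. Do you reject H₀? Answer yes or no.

Group means [23.50, 28.25, 33.55], grand mean 29.000
SSB = Σnᵢ(x̄ᵢ−x̄)² = 473.773; SSW = ΣΣ(x−x̄ᵢ)² = 728.227
MSB = 473.773/2 = 236.8864; MSW = 728.227/24 = 30.3428
F = MSB/MSW = 7.8070
df = (2, 24)
p-value (upper-tail) = 0.00245
At α=0.05: p < α → reject H₀

reject H₀: yes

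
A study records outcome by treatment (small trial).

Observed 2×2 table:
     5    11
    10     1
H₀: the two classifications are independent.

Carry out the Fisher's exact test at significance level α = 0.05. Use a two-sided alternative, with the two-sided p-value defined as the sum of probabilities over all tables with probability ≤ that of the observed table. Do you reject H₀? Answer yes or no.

reject H₀: yes

Margins: r₁=16, r₂=11, c₁=15, c₂=12, n=27
p_obs = C(16,5)·C(11,10)/C(27,15); sum pmf over tables with pmf ≤ p_obs
p-value (two-sided) = 0.00472
At α=0.05: p < α → reject H₀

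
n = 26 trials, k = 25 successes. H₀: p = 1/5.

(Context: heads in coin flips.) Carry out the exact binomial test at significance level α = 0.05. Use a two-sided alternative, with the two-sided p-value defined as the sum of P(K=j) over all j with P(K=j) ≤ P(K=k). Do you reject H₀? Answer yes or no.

reject H₀: yes

Exact binomial: n=26, k=25, p₀=1/5=0.2000
P(X=j) = C(n,j)·p₀^j·(1−p₀)^(n−j); p = Σ P(X=j) over j with P(X=j) ≤ P(X=25)
p-value (two-sided) = 0.00000
At α=0.05: p < α → reject H₀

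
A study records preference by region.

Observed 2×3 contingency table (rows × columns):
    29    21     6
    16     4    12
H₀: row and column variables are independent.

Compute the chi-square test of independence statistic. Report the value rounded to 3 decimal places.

Row totals [56, 32], col totals [45, 25, 18], n=88
χ² = (29−28.64)²/28.64 + (21−15.91)²/15.91 + (6−11.45)²/11.45 + (16−16.36)²/16.36 + (4−9.09)²/9.09 + (12−6.55)²/6.55 = 11.6356
df = 2

test statistic = 11.636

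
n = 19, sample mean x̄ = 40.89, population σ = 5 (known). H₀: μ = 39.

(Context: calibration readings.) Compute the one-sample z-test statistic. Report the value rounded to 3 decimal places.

test statistic = 1.648

SE = σ/√n = 5/√19 = 1.1471
z = (x̄−μ₀)/SE = (40.89−39)/1.1471 = 1.6477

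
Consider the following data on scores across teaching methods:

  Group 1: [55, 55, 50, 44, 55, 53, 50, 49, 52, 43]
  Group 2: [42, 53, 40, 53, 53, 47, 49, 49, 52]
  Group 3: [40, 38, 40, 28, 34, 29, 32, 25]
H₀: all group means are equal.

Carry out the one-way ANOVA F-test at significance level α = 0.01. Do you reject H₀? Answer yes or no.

reject H₀: yes

Group means [50.60, 48.67, 33.25], grand mean 44.815
SSB = Σnᵢ(x̄ᵢ−x̄)² = 1538.174; SSW = ΣΣ(x−x̄ᵢ)² = 589.900
MSB = 1538.174/2 = 769.0870; MSW = 589.900/24 = 24.5792
F = MSB/MSW = 31.2902
df = (2, 24)
p-value (upper-tail) = 0.00000
At α=0.01: p < α → reject H₀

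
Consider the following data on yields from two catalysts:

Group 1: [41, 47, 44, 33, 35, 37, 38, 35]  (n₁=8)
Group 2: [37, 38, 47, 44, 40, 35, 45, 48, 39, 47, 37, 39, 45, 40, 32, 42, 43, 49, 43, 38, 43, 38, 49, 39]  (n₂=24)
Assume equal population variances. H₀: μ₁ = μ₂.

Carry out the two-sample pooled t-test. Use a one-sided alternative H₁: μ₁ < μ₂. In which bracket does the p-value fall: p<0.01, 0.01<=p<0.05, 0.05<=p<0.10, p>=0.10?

x̄₁=38.750, s₁=4.862, n₁=8
x̄₂=41.542, s₂=4.597, n₂=24
s_p² = [7·4.862² + 23·4.597²]/30 = 21.7153
SE = √(s_p²·(1/8+1/24)) = 1.9024
t = (38.750−41.542)/1.9024 = -1.4674
df = 30
p-value (one-sided, H₁ less) = 0.07633
→ bracket: 0.05<=p<0.10

p-value bracket: 0.05<=p<0.10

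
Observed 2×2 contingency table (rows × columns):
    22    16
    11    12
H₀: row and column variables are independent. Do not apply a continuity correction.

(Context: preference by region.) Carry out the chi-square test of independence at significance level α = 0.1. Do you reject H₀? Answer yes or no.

Row totals [38, 23], col totals [33, 28], n=61
χ² = (22−20.56)²/20.56 + (16−17.44)²/17.44 + (11−12.44)²/12.44 + (12−10.56)²/10.56 = 0.5849
df = 1
p-value (upper-tail) = 0.44438
At α=0.1: p ≥ α → fail to reject H₀

reject H₀: no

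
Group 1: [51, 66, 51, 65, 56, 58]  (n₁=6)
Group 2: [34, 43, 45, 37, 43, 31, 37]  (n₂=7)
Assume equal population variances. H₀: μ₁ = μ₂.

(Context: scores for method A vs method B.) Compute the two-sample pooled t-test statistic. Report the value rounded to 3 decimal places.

test statistic = 5.902

x̄₁=57.833, s₁=6.555, n₁=6
x̄₂=38.571, s₂=5.224, n₂=7
s_p² = [5·6.555² + 6·5.224²]/11 = 34.4134
SE = √(s_p²·(1/6+1/7)) = 3.2637
t = (57.833−38.571)/3.2637 = 5.9019
df = 11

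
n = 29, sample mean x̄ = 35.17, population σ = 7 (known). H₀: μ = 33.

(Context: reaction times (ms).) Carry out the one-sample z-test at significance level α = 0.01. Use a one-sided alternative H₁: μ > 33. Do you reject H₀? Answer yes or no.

reject H₀: no

SE = σ/√n = 7/√29 = 1.2999
z = (x̄−μ₀)/SE = (35.17−33)/1.2999 = 1.6694
p-value (one-sided, H₁ greater) = 0.04752
At α=0.01: p ≥ α → fail to reject H₀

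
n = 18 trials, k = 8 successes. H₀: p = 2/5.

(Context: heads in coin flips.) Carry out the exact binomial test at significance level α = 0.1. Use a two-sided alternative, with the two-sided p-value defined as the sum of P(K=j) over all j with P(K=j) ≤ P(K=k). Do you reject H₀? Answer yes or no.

reject H₀: no

Exact binomial: n=18, k=8, p₀=2/5=0.4000
P(X=j) = C(n,j)·p₀^j·(1−p₀)^(n−j); p = Σ P(X=j) over j with P(X=j) ≤ P(X=8)
p-value (two-sided) = 0.81084
At α=0.1: p ≥ α → fail to reject H₀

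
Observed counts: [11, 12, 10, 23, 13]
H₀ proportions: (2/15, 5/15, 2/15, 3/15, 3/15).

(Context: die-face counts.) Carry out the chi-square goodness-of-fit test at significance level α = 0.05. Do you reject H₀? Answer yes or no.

reject H₀: yes

n = 69; E_i = n·p_i = [9.20, 23.00, 9.20, 13.80, 13.80]
χ² = (11−9.20)²/9.20 + (12−23.00)²/23.00 + (10−9.20)²/9.20 + (23−13.80)²/13.80 + (13−13.80)²/13.80 = 11.8623
df = 4
p-value (upper-tail) = 0.01841
At α=0.05: p < α → reject H₀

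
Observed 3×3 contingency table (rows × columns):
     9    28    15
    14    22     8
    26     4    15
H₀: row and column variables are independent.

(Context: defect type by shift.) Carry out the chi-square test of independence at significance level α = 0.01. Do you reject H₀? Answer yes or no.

reject H₀: yes

Row totals [52, 44, 45], col totals [49, 54, 38], n=141
χ² = (9−18.07)²/18.07 + (28−19.91)²/19.91 + (15−14.01)²/14.01 + (14−15.29)²/15.29 + (22−16.85)²/16.85 + (8−11.86)²/11.86 + (26−15.64)²/15.64 + (4−17.23)²/17.23 + (15−12.13)²/12.13 = 28.5508
df = 4
p-value (upper-tail) = 0.00001
At α=0.01: p < α → reject H₀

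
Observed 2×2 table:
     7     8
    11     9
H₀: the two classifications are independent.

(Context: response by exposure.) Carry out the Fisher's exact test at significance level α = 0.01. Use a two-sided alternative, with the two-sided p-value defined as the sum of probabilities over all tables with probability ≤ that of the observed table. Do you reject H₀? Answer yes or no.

reject H₀: no

Margins: r₁=15, r₂=20, c₁=18, c₂=17, n=35
p_obs = C(15,7)·C(20,11)/C(35,18); sum pmf over tables with pmf ≤ p_obs
p-value (two-sided) = 0.73799
At α=0.01: p ≥ α → fail to reject H₀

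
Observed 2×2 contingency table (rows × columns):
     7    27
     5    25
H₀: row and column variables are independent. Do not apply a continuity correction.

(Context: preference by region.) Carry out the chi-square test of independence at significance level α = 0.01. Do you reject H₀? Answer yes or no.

reject H₀: no

Row totals [34, 30], col totals [12, 52], n=64
χ² = (7−6.38)²/6.38 + (27−27.62)²/27.62 + (5−5.62)²/5.62 + (25−24.38)²/24.38 = 0.1609
df = 1
p-value (upper-tail) = 0.68834
At α=0.01: p ≥ α → fail to reject H₀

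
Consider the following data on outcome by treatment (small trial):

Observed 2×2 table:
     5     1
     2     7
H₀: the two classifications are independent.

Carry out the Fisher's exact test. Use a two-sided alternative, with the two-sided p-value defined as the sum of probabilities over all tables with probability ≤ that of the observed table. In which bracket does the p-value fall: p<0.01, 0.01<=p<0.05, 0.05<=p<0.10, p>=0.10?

p-value bracket: 0.01<=p<0.05

Margins: r₁=6, r₂=9, c₁=7, c₂=8, n=15
p_obs = C(6,5)·C(9,2)/C(15,7); sum pmf over tables with pmf ≤ p_obs
p-value (two-sided) = 0.04056
→ bracket: 0.01<=p<0.05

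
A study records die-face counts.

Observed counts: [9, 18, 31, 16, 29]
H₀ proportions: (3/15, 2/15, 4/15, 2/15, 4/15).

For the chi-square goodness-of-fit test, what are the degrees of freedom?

df = k − 1 = 5 − 1 = 4

degrees of freedom = 4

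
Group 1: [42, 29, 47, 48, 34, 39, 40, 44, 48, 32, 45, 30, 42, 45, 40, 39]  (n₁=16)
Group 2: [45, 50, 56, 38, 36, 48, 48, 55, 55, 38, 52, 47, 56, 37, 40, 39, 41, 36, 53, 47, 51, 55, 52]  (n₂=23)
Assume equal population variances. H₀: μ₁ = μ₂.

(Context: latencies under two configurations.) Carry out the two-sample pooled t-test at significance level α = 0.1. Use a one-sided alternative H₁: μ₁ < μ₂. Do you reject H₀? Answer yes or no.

reject H₀: yes

x̄₁=40.250, s₁=6.181, n₁=16
x̄₂=46.739, s₂=7.143, n₂=23
s_p² = [15·6.181² + 22·7.143²]/37 = 45.8226
SE = √(s_p²·(1/16+1/23)) = 2.2037
t = (40.250−46.739)/2.2037 = -2.9447
df = 37
p-value (one-sided, H₁ less) = 0.00278
At α=0.1: p < α → reject H₀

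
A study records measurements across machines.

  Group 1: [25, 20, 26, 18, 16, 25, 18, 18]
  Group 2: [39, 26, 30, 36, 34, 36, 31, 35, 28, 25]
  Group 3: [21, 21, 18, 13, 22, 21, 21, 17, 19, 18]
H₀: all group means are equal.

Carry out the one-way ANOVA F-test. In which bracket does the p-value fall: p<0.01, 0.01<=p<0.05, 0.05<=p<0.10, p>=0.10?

p-value bracket: p<0.01

Group means [20.75, 32.00, 19.10], grand mean 24.179
SSB = Σnᵢ(x̄ᵢ−x̄)² = 963.707; SSW = ΣΣ(x−x̄ᵢ)² = 376.400
MSB = 963.707/2 = 481.8536; MSW = 376.400/25 = 15.0560
F = MSB/MSW = 32.0041
df = (2, 25)
p-value (upper-tail) = 0.00000
→ bracket: p<0.01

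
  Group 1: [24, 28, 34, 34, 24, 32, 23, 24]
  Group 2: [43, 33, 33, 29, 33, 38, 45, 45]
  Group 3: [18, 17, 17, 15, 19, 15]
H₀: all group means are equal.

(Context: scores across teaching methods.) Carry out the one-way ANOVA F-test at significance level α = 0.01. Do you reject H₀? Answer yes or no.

Group means [27.88, 37.38, 16.83], grand mean 28.318
SSB = Σnᵢ(x̄ᵢ−x̄)² = 1449.189; SSW = ΣΣ(x−x̄ᵢ)² = 449.583
MSB = 1449.189/2 = 724.5947; MSW = 449.583/19 = 23.6623
F = MSB/MSW = 30.6224
df = (2, 19)
p-value (upper-tail) = 0.00000
At α=0.01: p < α → reject H₀

reject H₀: yes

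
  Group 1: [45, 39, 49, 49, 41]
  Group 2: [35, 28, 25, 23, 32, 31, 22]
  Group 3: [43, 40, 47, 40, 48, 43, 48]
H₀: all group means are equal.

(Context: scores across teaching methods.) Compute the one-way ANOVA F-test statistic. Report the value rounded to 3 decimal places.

Group means [44.60, 28.00, 44.14], grand mean 38.316
SSB = Σnᵢ(x̄ᵢ−x̄)² = 1180.048; SSW = ΣΣ(x−x̄ᵢ)² = 302.057
MSB = 1180.048/2 = 590.0241; MSW = 302.057/16 = 18.8786
F = MSB/MSW = 31.2536
df = (2, 16)

test statistic = 31.254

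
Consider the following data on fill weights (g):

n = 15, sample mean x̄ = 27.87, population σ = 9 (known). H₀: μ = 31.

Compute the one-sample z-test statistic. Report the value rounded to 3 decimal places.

SE = σ/√n = 9/√15 = 2.3238
z = (x̄−μ₀)/SE = (27.87−31)/2.3238 = -1.3469

test statistic = -1.347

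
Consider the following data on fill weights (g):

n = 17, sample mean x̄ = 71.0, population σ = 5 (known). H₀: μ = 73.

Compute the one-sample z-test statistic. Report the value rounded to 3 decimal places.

SE = σ/√n = 5/√17 = 1.2127
z = (x̄−μ₀)/SE = (71.0−73)/1.2127 = -1.6492

test statistic = -1.649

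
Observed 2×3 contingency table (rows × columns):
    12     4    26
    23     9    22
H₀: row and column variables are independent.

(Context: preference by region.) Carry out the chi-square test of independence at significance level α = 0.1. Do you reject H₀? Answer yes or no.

Row totals [42, 54], col totals [35, 13, 48], n=96
χ² = (12−15.31)²/15.31 + (4−5.69)²/5.69 + (26−21.00)²/21.00 + (23−19.69)²/19.69 + (9−7.31)²/7.31 + (22−27.00)²/27.00 = 4.2804
df = 2
p-value (upper-tail) = 0.11763
At α=0.1: p ≥ α → fail to reject H₀

reject H₀: no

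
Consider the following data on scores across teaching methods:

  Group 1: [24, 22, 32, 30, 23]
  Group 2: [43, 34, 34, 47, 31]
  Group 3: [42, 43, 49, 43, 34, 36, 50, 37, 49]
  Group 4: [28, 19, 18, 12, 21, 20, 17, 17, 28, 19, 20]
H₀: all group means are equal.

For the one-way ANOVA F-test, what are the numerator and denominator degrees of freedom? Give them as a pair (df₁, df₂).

k = 4 groups, N = 30 total
df = (k−1, N−k) = (4−1, 30−4) = (3, 26)

degrees of freedom = [3, 26]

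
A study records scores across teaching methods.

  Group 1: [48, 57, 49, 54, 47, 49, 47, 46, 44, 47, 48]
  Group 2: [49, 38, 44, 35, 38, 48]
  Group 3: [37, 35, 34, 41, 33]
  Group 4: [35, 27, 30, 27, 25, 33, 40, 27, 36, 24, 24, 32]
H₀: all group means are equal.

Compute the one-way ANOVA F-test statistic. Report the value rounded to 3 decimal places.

Group means [48.73, 42.00, 36.00, 30.00], grand mean 39.059
SSB = Σnᵢ(x̄ᵢ−x̄)² = 2111.701; SSW = ΣΣ(x−x̄ᵢ)² = 644.182
MSB = 2111.701/3 = 703.9002; MSW = 644.182/30 = 21.4727
F = MSB/MSW = 32.7811
df = (3, 30)

test statistic = 32.781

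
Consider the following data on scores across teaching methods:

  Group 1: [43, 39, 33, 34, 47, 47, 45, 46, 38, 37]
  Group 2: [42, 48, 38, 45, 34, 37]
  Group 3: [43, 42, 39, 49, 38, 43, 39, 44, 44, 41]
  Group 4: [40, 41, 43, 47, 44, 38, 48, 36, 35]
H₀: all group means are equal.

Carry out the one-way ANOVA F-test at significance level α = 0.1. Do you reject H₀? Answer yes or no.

Group means [40.90, 40.67, 42.20, 41.33], grand mean 41.343
SSB = Σnᵢ(x̄ᵢ−x̄)² = 12.052; SSW = ΣΣ(x−x̄ᵢ)² = 659.833
MSB = 12.052/3 = 4.0175; MSW = 659.833/31 = 21.2849
F = MSB/MSW = 0.1887
df = (3, 31)
p-value (upper-tail) = 0.90325
At α=0.1: p ≥ α → fail to reject H₀

reject H₀: no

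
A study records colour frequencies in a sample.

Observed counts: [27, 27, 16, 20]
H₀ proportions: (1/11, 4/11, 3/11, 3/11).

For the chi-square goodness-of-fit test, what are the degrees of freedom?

degrees of freedom = 3

df = k − 1 = 4 − 1 = 3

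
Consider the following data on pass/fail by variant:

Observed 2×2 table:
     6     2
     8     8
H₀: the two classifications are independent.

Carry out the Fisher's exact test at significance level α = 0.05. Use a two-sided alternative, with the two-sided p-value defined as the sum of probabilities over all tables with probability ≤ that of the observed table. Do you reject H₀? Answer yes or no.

reject H₀: no

Margins: r₁=8, r₂=16, c₁=14, c₂=10, n=24
p_obs = C(8,6)·C(16,8)/C(24,14); sum pmf over tables with pmf ≤ p_obs
p-value (two-sided) = 0.38754
At α=0.05: p ≥ α → fail to reject H₀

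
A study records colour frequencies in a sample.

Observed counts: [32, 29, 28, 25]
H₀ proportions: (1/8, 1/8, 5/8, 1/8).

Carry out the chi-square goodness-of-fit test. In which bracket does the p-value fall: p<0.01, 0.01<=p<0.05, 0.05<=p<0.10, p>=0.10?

p-value bracket: p<0.01

n = 114; E_i = n·p_i = [14.25, 14.25, 71.25, 14.25]
χ² = (32−14.25)²/14.25 + (29−14.25)²/14.25 + (28−71.25)²/71.25 + (25−14.25)²/14.25 = 71.7404
df = 3
p-value (upper-tail) = 0.00000
→ bracket: p<0.01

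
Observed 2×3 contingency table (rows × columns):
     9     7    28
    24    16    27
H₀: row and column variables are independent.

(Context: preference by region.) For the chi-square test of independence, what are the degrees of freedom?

degrees of freedom = 2

df = (r−1)(c−1) = (2−1)·(3−1) = 2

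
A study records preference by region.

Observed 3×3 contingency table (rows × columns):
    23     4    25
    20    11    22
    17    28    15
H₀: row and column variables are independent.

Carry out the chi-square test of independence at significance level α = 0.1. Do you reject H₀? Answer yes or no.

reject H₀: yes

Row totals [52, 53, 60], col totals [60, 43, 62], n=165
χ² = (23−18.91)²/18.91 + (4−13.55)²/13.55 + (25−19.54)²/19.54 + (20−19.27)²/19.27 + (11−13.81)²/13.81 + (22−19.92)²/19.92 + (17−21.82)²/21.82 + (28−15.64)²/15.64 + (15−22.55)²/22.55 = 23.3268
df = 4
p-value (upper-tail) = 0.00011
At α=0.1: p < α → reject H₀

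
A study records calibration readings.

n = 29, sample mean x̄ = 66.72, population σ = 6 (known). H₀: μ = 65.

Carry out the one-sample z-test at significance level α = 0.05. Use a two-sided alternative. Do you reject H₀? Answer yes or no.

SE = σ/√n = 6/√29 = 1.1142
z = (x̄−μ₀)/SE = (66.72−65)/1.1142 = 1.5437
p-value (two-sided) = 0.12265
At α=0.05: p ≥ α → fail to reject H₀

reject H₀: no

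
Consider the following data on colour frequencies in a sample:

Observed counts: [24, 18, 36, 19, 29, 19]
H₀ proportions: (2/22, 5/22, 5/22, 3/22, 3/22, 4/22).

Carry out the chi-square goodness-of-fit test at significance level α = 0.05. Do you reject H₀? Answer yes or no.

n = 145; E_i = n·p_i = [13.18, 32.95, 32.95, 19.77, 19.77, 26.36]
χ² = (24−13.18)²/13.18 + (18−32.95)²/32.95 + (36−32.95)²/32.95 + (19−19.77)²/19.77 + (29−19.77)²/19.77 + (19−26.36)²/26.36 = 22.3391
df = 5
p-value (upper-tail) = 0.00045
At α=0.05: p < α → reject H₀

reject H₀: yes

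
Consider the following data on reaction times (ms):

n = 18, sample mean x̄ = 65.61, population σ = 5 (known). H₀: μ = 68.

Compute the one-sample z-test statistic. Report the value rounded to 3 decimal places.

SE = σ/√n = 5/√18 = 1.1785
z = (x̄−μ₀)/SE = (65.61−68)/1.1785 = -2.0280

test statistic = -2.028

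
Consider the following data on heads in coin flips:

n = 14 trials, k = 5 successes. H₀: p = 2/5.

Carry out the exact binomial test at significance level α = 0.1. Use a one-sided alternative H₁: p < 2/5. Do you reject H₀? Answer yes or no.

Exact binomial: n=14, k=5, p₀=2/5=0.4000
P(X≤5) from Σ C(n,i)·p₀^i·(1−p₀)^(n−i)
p-value (one-sided, H₁ less) = 0.48585
At α=0.1: p ≥ α → fail to reject H₀

reject H₀: no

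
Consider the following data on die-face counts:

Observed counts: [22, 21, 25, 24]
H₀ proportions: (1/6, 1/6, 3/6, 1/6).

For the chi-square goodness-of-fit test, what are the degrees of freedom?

degrees of freedom = 3

df = k − 1 = 4 − 1 = 3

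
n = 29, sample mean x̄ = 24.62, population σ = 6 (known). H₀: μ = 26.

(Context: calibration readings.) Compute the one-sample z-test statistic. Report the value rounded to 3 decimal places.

SE = σ/√n = 6/√29 = 1.1142
z = (x̄−μ₀)/SE = (24.62−26)/1.1142 = -1.2386

test statistic = -1.239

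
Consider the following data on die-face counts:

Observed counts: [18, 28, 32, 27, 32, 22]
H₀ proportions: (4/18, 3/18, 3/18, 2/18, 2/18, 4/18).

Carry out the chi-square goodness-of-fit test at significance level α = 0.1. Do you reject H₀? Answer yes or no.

reject H₀: yes

n = 159; E_i = n·p_i = [35.33, 26.50, 26.50, 17.67, 17.67, 35.33]
χ² = (18−35.33)²/35.33 + (28−26.50)²/26.50 + (32−26.50)²/26.50 + (27−17.67)²/17.67 + (32−17.67)²/17.67 + (22−35.33)²/35.33 = 31.3208
df = 5
p-value (upper-tail) = 0.00001
At α=0.1: p < α → reject H₀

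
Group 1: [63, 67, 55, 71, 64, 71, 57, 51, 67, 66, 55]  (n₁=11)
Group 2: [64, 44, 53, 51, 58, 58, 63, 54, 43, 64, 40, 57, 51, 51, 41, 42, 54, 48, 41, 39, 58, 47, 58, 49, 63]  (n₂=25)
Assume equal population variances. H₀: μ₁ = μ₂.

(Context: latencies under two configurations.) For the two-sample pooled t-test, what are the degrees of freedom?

degrees of freedom = 34

df = n₁ + n₂ − 2 = 11 + 25 − 2 = 34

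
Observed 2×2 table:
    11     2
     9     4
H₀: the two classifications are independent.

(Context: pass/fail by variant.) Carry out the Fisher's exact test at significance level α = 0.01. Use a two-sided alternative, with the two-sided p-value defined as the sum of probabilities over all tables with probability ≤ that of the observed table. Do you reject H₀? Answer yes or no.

Margins: r₁=13, r₂=13, c₁=20, c₂=6, n=26
p_obs = C(13,11)·C(13,9)/C(26,20); sum pmf over tables with pmf ≤ p_obs
p-value (two-sided) = 0.64472
At α=0.01: p ≥ α → fail to reject H₀

reject H₀: no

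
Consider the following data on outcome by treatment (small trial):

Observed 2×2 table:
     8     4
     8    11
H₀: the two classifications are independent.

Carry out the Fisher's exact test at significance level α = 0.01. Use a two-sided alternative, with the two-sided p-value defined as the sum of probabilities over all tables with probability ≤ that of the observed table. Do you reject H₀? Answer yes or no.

reject H₀: no

Margins: r₁=12, r₂=19, c₁=16, c₂=15, n=31
p_obs = C(12,8)·C(19,8)/C(31,16); sum pmf over tables with pmf ≤ p_obs
p-value (two-sided) = 0.27337
At α=0.01: p ≥ α → fail to reject H₀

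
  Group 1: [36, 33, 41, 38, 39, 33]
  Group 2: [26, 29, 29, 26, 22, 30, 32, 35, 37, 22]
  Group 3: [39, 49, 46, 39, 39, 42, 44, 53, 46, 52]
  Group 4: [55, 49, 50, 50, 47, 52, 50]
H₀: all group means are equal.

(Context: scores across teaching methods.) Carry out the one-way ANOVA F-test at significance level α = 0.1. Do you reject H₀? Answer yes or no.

Group means [36.67, 28.80, 44.90, 50.43], grand mean 39.697
SSB = Σnᵢ(x̄ᵢ−x̄)² = 2319.422; SSW = ΣΣ(x−x̄ᵢ)² = 565.548
MSB = 2319.422/3 = 773.1407; MSW = 565.548/29 = 19.5016
F = MSB/MSW = 39.6449
df = (3, 29)
p-value (upper-tail) = 0.00000
At α=0.1: p < α → reject H₀

reject H₀: yes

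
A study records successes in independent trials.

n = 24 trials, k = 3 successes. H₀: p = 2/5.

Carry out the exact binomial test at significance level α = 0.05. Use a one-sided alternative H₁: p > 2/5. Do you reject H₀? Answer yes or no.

reject H₀: no

Exact binomial: n=24, k=3, p₀=2/5=0.4000
P(X≥3) from Σ C(n,i)·p₀^i·(1−p₀)^(n−i)
p-value (one-sided, H₁ greater) = 0.99934
At α=0.05: p ≥ α → fail to reject H₀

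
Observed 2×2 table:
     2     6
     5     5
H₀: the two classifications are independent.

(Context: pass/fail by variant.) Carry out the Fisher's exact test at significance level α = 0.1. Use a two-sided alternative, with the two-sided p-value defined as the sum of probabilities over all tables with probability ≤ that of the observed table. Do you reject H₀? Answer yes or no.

Margins: r₁=8, r₂=10, c₁=7, c₂=11, n=18
p_obs = C(8,2)·C(10,5)/C(18,7); sum pmf over tables with pmf ≤ p_obs
p-value (two-sided) = 0.36652
At α=0.1: p ≥ α → fail to reject H₀

reject H₀: no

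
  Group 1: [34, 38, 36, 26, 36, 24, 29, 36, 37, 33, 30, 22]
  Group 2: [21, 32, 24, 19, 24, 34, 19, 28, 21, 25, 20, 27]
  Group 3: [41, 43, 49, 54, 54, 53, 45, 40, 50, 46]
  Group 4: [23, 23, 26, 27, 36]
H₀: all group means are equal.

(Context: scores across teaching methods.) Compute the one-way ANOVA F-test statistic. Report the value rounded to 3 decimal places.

Group means [31.75, 24.50, 47.50, 27.00], grand mean 32.949
SSB = Σnᵢ(x̄ᵢ−x̄)² = 3168.147; SSW = ΣΣ(x−x̄ᵢ)² = 961.750
MSB = 3168.147/3 = 1056.0491; MSW = 961.750/35 = 27.4786
F = MSB/MSW = 38.4317
df = (3, 35)

test statistic = 38.432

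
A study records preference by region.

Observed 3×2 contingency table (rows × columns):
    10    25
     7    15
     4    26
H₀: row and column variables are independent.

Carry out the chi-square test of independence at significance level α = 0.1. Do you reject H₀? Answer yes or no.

Row totals [35, 22, 30], col totals [21, 66], n=87
χ² = (10−8.45)²/8.45 + (25−26.55)²/26.55 + (7−5.31)²/5.31 + (15−16.69)²/16.69 + (4−7.24)²/7.24 + (26−22.76)²/22.76 = 2.9969
df = 2
p-value (upper-tail) = 0.22347
At α=0.1: p ≥ α → fail to reject H₀

reject H₀: no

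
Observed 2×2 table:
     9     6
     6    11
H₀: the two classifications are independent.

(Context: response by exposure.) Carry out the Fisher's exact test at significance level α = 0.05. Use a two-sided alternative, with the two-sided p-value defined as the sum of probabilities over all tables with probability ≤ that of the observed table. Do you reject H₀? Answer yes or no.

reject H₀: no

Margins: r₁=15, r₂=17, c₁=15, c₂=17, n=32
p_obs = C(15,9)·C(17,6)/C(32,15); sum pmf over tables with pmf ≤ p_obs
p-value (two-sided) = 0.28719
At α=0.05: p ≥ α → fail to reject H₀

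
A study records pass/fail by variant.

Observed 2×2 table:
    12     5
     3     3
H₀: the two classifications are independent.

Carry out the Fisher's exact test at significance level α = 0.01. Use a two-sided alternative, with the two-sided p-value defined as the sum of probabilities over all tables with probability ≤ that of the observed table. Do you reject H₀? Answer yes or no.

Margins: r₁=17, r₂=6, c₁=15, c₂=8, n=23
p_obs = C(17,12)·C(6,3)/C(23,15); sum pmf over tables with pmf ≤ p_obs
p-value (two-sided) = 0.62139
At α=0.01: p ≥ α → fail to reject H₀

reject H₀: no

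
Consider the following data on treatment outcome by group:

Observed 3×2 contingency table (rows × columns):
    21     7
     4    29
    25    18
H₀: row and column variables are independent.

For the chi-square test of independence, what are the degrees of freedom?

df = (r−1)(c−1) = (3−1)·(2−1) = 2

degrees of freedom = 2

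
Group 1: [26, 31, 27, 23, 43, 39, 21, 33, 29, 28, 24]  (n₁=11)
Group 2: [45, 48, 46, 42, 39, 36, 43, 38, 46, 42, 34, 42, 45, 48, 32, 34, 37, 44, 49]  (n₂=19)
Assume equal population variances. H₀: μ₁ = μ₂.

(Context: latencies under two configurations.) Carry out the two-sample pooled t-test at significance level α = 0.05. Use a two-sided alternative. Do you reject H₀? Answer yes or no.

x̄₁=29.455, s₁=6.729, n₁=11
x̄₂=41.579, s₂=5.200, n₂=19
s_p² = [10·6.729² + 18·5.200²]/28 = 33.5485
SE = √(s_p²·(1/11+1/19)) = 2.1944
t = (29.455−41.579)/2.1944 = -5.5250
df = 28
p-value (two-sided) = 0.00001
At α=0.05: p < α → reject H₀

reject H₀: yes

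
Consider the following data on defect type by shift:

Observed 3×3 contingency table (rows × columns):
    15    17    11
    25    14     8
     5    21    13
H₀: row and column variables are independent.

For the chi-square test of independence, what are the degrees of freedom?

degrees of freedom = 4

df = (r−1)(c−1) = (3−1)·(3−1) = 4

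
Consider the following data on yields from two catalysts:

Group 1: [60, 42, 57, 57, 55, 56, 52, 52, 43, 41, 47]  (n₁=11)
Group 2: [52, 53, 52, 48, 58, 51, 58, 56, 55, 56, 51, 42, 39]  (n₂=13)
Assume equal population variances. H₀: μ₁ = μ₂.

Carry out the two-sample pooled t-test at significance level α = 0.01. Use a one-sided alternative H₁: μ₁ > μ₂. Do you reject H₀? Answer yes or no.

reject H₀: no

x̄₁=51.091, s₁=6.760, n₁=11
x̄₂=51.615, s₂=5.767, n₂=13
s_p² = [10·6.760² + 12·5.767²]/22 = 38.9085
SE = √(s_p²·(1/11+1/13)) = 2.5554
t = (51.091−51.615)/2.5554 = -0.2052
df = 22
p-value (one-sided, H₁ greater) = 0.58036
At α=0.01: p ≥ α → fail to reject H₀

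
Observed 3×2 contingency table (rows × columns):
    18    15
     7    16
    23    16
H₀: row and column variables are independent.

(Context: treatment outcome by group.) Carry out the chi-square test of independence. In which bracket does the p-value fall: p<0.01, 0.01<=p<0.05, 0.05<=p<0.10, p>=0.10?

Row totals [33, 23, 39], col totals [48, 47], n=95
χ² = (18−16.67)²/16.67 + (15−16.33)²/16.33 + (7−11.62)²/11.62 + (16−11.38)²/11.38 + (23−19.71)²/19.71 + (16−19.29)²/19.29 = 5.0409
df = 2
p-value (upper-tail) = 0.08042
→ bracket: 0.05<=p<0.10

p-value bracket: 0.05<=p<0.10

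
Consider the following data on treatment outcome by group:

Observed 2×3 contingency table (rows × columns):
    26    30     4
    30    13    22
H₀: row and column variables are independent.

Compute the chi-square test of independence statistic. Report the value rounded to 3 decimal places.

Row totals [60, 65], col totals [56, 43, 26], n=125
χ² = (26−26.88)²/26.88 + (30−20.64)²/20.64 + (4−12.48)²/12.48 + (30−29.12)²/29.12 + (13−22.36)²/22.36 + (22−13.52)²/13.52 = 19.2991
df = 2

test statistic = 19.299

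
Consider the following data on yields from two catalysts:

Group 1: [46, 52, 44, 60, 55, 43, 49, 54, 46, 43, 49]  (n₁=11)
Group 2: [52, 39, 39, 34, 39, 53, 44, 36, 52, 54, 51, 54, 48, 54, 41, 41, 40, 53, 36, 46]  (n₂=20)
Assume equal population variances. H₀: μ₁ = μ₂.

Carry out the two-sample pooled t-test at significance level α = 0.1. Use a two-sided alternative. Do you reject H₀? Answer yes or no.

x̄₁=49.182, s₁=5.528, n₁=11
x̄₂=45.300, s₂=7.116, n₂=20
s_p² = [10·5.528² + 19·7.116²]/29 = 43.7185
SE = √(s_p²·(1/11+1/20)) = 2.4820
t = (49.182−45.300)/2.4820 = 1.5640
df = 29
p-value (two-sided) = 0.12867
At α=0.1: p ≥ α → fail to reject H₀

reject H₀: no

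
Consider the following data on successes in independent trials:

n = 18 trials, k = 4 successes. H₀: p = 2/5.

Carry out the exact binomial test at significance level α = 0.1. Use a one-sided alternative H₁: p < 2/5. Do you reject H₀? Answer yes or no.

Exact binomial: n=18, k=4, p₀=2/5=0.4000
P(X≤4) from Σ C(n,i)·p₀^i·(1−p₀)^(n−i)
p-value (one-sided, H₁ less) = 0.09417
At α=0.1: p < α → reject H₀

reject H₀: yes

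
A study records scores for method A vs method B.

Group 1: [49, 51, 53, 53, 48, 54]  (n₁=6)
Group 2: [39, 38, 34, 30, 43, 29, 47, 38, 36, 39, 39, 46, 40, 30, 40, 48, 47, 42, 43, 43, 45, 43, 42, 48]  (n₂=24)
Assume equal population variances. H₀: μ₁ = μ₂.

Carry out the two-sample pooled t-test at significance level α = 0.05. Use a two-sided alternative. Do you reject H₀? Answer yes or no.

x̄₁=51.333, s₁=2.422, n₁=6
x̄₂=40.375, s₂=5.562, n₂=24
s_p² = [5·2.422² + 23·5.562²]/28 = 26.4628
SE = √(s_p²·(1/6+1/24)) = 2.3480
t = (51.333−40.375)/2.3480 = 4.6671
df = 28
p-value (two-sided) = 0.00007
At α=0.05: p < α → reject H₀

reject H₀: yes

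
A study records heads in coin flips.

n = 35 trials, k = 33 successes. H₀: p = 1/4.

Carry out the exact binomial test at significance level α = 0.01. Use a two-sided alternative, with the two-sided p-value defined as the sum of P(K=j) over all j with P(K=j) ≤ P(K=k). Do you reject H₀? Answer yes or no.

Exact binomial: n=35, k=33, p₀=1/4=0.2500
P(X=j) = C(n,j)·p₀^j·(1−p₀)^(n−j); p = Σ P(X=j) over j with P(X=j) ≤ P(X=33)
p-value (two-sided) = 0.00000
At α=0.01: p < α → reject H₀

reject H₀: yes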